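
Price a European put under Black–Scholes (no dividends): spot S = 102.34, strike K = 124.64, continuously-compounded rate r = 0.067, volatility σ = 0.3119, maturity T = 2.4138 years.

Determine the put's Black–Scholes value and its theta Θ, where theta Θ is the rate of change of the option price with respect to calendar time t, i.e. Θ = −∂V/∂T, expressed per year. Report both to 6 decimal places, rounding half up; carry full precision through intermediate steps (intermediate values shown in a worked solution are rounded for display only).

σ√T = 0.3119·√2.4138 = 0.484581
d₁ = (ln(S/K) + (r+σ²/2)T) / (σ√T) = (ln(102.34/124.64) + (0.067+0.3119²/2)·2.4138) / 0.484581 = (-0.197129 + 0.279134) / 0.484581 = 0.169228
d₂ = d₁ − σ√T = 0.169228 − 0.484581 = -0.315352
e^{−rT} = e^{−0.067·2.4138} = 0.850675
N(−d₁) = 0.432808,  N(−d₂) = 0.623753
Put price V = K·e^{−rT}·N(−d₂) − S·N(−d₁) = 66.135387 − 44.293622 = 21.841765
φ(d₁) = (1/√(2π))·e^{−d₁²/2} = 0.393270
Θ = −S·φ(d₁)·σ/(2√T) + r·K·e^{−rT}·N(−d₂) = −4.039908 + 4.431071 = 0.391163

price = 21.841765
Θ = 0.391163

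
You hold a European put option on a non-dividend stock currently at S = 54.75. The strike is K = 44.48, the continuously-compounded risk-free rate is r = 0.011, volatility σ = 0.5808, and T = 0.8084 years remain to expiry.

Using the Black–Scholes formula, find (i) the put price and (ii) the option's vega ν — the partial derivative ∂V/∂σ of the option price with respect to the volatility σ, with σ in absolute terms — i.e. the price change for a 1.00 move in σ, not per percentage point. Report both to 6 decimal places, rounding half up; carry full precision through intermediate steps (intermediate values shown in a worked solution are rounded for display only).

σ√T = 0.5808·√0.8084 = 0.522203
d₁ = (ln(S/K) + (r+σ²/2)T) / (σ√T) = (ln(54.75/44.48) + (0.011+0.5808²/2)·0.8084) / 0.522203 = (0.207738 + 0.145241) / 0.522203 = 0.675940
d₂ = d₁ − σ√T = 0.675940 − 0.522203 = 0.153737
e^{−rT} = e^{−0.011·0.8084} = 0.991147
N(−d₁) = 0.249539,  N(−d₂) = 0.438909
Put price V = K·e^{−rT}·N(−d₂) − S·N(−d₁) = 19.349823 − 13.662276 = 5.687547
φ(d₁) = (1/√(2π))·e^{−d₁²/2} = 0.317465
ν = S·φ(d₁)·√T = 15.627655

price = 5.687547
ν = 15.627655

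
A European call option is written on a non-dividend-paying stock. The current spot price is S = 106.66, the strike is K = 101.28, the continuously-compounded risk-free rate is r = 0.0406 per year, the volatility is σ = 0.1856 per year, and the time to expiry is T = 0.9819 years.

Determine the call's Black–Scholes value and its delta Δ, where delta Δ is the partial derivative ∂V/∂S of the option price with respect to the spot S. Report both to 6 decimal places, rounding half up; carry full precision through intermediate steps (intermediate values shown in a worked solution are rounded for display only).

price = 13.046899
Δ = 0.722452

σ√T = 0.1856·√0.9819 = 0.183913
d₁ = (ln(S/K) + (r+σ²/2)T) / (σ√T) = (ln(106.66/101.28) + (0.0406+0.1856²/2)·0.9819) / 0.183913 = (0.051757 + 0.056777) / 0.183913 = 0.590141
d₂ = d₁ − σ√T = 0.590141 − 0.183913 = 0.406228
e^{−rT} = e^{−0.0406·0.9819} = 0.960919
N(d₁) = 0.722452,  N(d₂) = 0.657712
Call price V = S·N(d₁) − K·e^{−rT}·N(d₂) = 77.056709 − 64.009809 = 13.046899
Δ = N(d₁) = 0.722452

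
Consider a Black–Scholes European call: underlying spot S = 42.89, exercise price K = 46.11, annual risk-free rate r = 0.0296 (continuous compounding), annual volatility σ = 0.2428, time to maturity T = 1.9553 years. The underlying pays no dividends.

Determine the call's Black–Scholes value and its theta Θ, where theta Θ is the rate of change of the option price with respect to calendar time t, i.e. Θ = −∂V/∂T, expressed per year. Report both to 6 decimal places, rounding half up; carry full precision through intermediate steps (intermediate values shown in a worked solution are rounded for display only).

σ√T = 0.2428·√1.9553 = 0.339512
d₁ = (ln(S/K) + (r+σ²/2)T) / (σ√T) = (ln(42.89/46.11) + (0.0296+0.2428²/2)·1.9553) / 0.339512 = (-0.072391 + 0.115511) / 0.339512 = 0.127006
d₂ = d₁ − σ√T = 0.127006 − 0.339512 = -0.212506
e^{−rT} = e^{−0.0296·1.9553} = 0.943766
N(d₁) = 0.550532,  N(d₂) = 0.415856
Call price V = S·N(d₁) − K·e^{−rT}·N(d₂) = 23.612321 − 18.096828 = 5.515493
φ(d₁) = (1/√(2π))·e^{−d₁²/2} = 0.395738
Θ = −S·φ(d₁)·σ/(2√T) − r·K·e^{−rT}·N(d₂) = −1.473586 − 0.535666 = -2.009252

price = 5.515493
Θ = -2.009252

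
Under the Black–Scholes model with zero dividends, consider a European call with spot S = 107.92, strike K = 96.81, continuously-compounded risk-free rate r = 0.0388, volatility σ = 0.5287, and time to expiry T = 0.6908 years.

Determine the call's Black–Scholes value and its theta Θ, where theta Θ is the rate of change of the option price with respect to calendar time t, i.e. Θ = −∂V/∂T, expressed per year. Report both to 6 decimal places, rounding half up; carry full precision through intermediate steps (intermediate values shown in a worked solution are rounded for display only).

price = 25.228045
Θ = -13.869600

σ√T = 0.5287·√0.6908 = 0.439426
d₁ = (ln(S/K) + (r+σ²/2)T) / (σ√T) = (ln(107.92/96.81) + (0.0388+0.5287²/2)·0.6908) / 0.439426 = (0.108640 + 0.123351) / 0.439426 = 0.527940
d₂ = d₁ − σ√T = 0.527940 − 0.439426 = 0.088514
e^{−rT} = e^{−0.0388·0.6908} = 0.973553
N(d₁) = 0.701230,  N(d₂) = 0.535266
Call price V = S·N(d₁) − K·e^{−rT}·N(d₂) = 75.676691 − 50.448645 = 25.228045
φ(d₁) = (1/√(2π))·e^{−d₁²/2} = 0.347046
Θ = −S·φ(d₁)·σ/(2√T) − r·K·e^{−rT}·N(d₂) = −11.912193 − 1.957407 = -13.869600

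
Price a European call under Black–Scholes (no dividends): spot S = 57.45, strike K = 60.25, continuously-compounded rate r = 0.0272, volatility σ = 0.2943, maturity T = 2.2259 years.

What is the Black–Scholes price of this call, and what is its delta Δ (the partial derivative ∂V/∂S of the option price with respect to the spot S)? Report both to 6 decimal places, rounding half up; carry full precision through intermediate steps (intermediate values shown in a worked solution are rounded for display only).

σ√T = 0.2943·√2.2259 = 0.439079
d₁ = (ln(S/K) + (r+σ²/2)T) / (σ√T) = (ln(57.45/60.25) + (0.0272+0.2943²/2)·2.2259) / 0.439079 = (-0.047588 + 0.156940) / 0.439079 = 0.249049
d₂ = d₁ − σ√T = 0.249049 − 0.439079 = -0.190030
e^{−rT} = e^{−0.0272·2.2259} = 0.941252
N(d₁) = 0.598339,  N(d₂) = 0.424643
Call price V = S·N(d₁) − K·e^{−rT}·N(d₂) = 34.374550 − 24.081665 = 10.292885
Δ = N(d₁) = 0.598339

price = 10.292885
Δ = 0.598339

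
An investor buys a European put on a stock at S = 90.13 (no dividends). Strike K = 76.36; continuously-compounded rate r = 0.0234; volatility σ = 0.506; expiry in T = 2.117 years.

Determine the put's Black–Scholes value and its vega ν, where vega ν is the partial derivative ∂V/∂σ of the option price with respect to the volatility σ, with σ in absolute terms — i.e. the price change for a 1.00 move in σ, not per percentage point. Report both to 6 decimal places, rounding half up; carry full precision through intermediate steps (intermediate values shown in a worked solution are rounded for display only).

price = 15.592923
ν = 42.061068

σ√T = 0.506·√2.117 = 0.736226
d₁ = (ln(S/K) + (r+σ²/2)T) / (σ√T) = (ln(90.13/76.36) + (0.0234+0.506²/2)·2.117) / 0.736226 = (0.165794 + 0.320552) / 0.736226 = 0.660594
d₂ = d₁ − σ√T = 0.660594 − 0.736226 = -0.075632
e^{−rT} = e^{−0.0234·2.117} = 0.951669
N(−d₁) = 0.254436,  N(−d₂) = 0.530144
Put price V = K·e^{−rT}·N(−d₂) − S·N(−d₁) = 38.525283 − 22.932360 = 15.592923
φ(d₁) = (1/√(2π))·e^{−d₁²/2} = 0.320738
ν = S·φ(d₁)·√T = 42.061068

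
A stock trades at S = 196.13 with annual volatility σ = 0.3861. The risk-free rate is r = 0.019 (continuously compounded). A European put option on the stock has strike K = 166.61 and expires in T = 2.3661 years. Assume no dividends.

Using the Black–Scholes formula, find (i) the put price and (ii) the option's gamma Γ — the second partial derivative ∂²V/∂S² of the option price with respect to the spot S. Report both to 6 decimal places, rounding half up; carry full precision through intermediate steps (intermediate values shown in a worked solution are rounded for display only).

σ√T = 0.3861·√2.3661 = 0.593904
d₁ = (ln(S/K) + (r+σ²/2)T) / (σ√T) = (ln(196.13/166.61) + (0.019+0.3861²/2)·2.3661) / 0.593904 = (0.163122 + 0.221317) / 0.593904 = 0.647308
d₂ = d₁ − σ√T = 0.647308 − 0.593904 = 0.053404
e^{−rT} = e^{−0.019·2.3661} = 0.956040
N(−d₁) = 0.258716,  N(−d₂) = 0.478705
Put price V = K·e^{−rT}·N(−d₂) − S·N(−d₁) = 76.250900 − 50.742029 = 25.508872
φ(d₁) = (1/√(2π))·e^{−d₁²/2} = 0.323537
Γ = φ(d₁) / (S·σ·√T) = 0.002778

price = 25.508872
Γ = 0.002778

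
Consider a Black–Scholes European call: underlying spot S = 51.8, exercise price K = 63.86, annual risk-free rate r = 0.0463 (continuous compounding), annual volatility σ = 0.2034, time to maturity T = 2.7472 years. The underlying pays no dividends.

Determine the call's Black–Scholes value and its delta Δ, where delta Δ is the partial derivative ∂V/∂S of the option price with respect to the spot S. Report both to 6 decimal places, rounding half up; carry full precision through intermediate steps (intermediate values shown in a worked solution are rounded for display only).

σ√T = 0.2034·√2.7472 = 0.337129
d₁ = (ln(S/K) + (r+σ²/2)T) / (σ√T) = (ln(51.8/63.86) + (0.0463+0.2034²/2)·2.7472) / 0.337129 = (-0.209303 + 0.184023) / 0.337129 = -0.074985
d₂ = d₁ − σ√T = -0.074985 − 0.337129 = -0.412114
e^{−rT} = e^{−0.0463·2.7472} = 0.880562
N(d₁) = 0.470113,  N(d₂) = 0.340128
Call price V = S·N(d₁) − K·e^{−rT}·N(d₂) = 24.351865 − 19.126295 = 5.225569
Δ = N(d₁) = 0.470113

price = 5.225569
Δ = 0.470113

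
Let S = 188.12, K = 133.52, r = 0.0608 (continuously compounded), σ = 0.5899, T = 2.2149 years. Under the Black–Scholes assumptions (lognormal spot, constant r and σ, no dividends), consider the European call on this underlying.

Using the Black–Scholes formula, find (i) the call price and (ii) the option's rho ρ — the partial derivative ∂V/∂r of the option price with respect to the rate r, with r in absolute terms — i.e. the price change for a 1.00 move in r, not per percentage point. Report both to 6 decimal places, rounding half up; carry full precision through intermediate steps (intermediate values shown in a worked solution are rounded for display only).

price = 94.261577
ρ = 140.037018

σ√T = 0.5899·√2.2149 = 0.877921
d₁ = (ln(S/K) + (r+σ²/2)T) / (σ√T) = (ln(188.12/133.52) + (0.0608+0.5899²/2)·2.2149) / 0.877921 = (0.342829 + 0.520039) / 0.877921 = 0.982853
d₂ = d₁ − σ√T = 0.982853 − 0.877921 = 0.104932
e^{−rT} = e^{−0.0608·2.2149} = 0.874008
N(d₁) = 0.837160,  N(d₂) = 0.541785
Call price V = S·N(d₁) − K·e^{−rT}·N(d₂) = 157.486561 − 63.224985 = 94.261577
ρ = K·T·e^{−rT}·N(d₂) = 140.037018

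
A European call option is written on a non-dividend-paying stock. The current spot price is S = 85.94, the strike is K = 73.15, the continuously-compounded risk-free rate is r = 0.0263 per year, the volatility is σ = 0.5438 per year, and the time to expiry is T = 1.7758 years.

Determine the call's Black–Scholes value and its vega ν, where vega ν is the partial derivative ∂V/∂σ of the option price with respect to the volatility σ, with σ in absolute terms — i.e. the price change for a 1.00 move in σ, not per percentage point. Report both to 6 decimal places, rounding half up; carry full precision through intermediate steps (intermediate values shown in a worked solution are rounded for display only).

σ√T = 0.5438·√1.7758 = 0.724663
d₁ = (ln(S/K) + (r+σ²/2)T) / (σ√T) = (ln(85.94/73.15) + (0.0263+0.5438²/2)·1.7758) / 0.724663 = (0.161137 + 0.309272) / 0.724663 = 0.649142
d₂ = d₁ − σ√T = 0.649142 − 0.724663 = -0.075521
e^{−rT} = e^{−0.0263·1.7758} = 0.954370
N(d₁) = 0.741877,  N(d₂) = 0.469900
Call price V = S·N(d₁) − K·e^{−rT}·N(d₂) = 63.756878 − 32.804741 = 30.952137
φ(d₁) = (1/√(2π))·e^{−d₁²/2} = 0.323152
ν = S·φ(d₁)·√T = 37.008360

price = 30.952137
ν = 37.008360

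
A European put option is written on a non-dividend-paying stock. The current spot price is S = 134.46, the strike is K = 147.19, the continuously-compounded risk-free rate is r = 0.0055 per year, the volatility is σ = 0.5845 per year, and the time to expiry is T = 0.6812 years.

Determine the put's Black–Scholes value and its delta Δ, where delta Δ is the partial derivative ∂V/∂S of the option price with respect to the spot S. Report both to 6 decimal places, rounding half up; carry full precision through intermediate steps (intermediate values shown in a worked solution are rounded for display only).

price = 33.302394
Δ = -0.475494

σ√T = 0.5845·√0.6812 = 0.482416
d₁ = (ln(S/K) + (r+σ²/2)T) / (σ√T) = (ln(134.46/147.19) + (0.0055+0.5845²/2)·0.6812) / 0.482416 = (-0.090458 + 0.120109) / 0.482416 = 0.061465
d₂ = d₁ − σ√T = 0.061465 − 0.482416 = -0.420951
e^{−rT} = e^{−0.0055·0.6812} = 0.996260
N(−d₁) = 0.475494,  N(−d₂) = 0.663105
Put price V = K·e^{−rT}·N(−d₂) − S·N(−d₁) = 97.237371 − 63.934978 = 33.302394
Δ = −N(−d₁) = -0.475494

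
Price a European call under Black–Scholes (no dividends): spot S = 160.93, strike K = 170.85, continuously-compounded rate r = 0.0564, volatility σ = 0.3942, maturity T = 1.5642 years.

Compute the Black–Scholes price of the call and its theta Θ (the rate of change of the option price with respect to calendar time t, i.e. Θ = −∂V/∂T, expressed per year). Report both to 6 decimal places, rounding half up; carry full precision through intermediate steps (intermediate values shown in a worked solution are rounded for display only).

σ√T = 0.3942·√1.5642 = 0.493018
d₁ = (ln(S/K) + (r+σ²/2)T) / (σ√T) = (ln(160.93/170.85) + (0.0564+0.3942²/2)·1.5642) / 0.493018 = (-0.059816 + 0.209754) / 0.493018 = 0.304122
d₂ = d₁ − σ√T = 0.304122 − 0.493018 = -0.188896
e^{−rT} = e^{−0.0564·1.5642} = 0.915559
N(d₁) = 0.619483,  N(d₂) = 0.425087
Call price V = S·N(d₁) − K·e^{−rT}·N(d₂) = 99.693340 − 66.493509 = 33.199831
φ(d₁) = (1/√(2π))·e^{−d₁²/2} = 0.380913
Θ = −S·φ(d₁)·σ/(2√T) − r·K·e^{−rT}·N(d₂) = −9.660587 − 3.750234 = -13.410821

price = 33.199831
Θ = -13.410821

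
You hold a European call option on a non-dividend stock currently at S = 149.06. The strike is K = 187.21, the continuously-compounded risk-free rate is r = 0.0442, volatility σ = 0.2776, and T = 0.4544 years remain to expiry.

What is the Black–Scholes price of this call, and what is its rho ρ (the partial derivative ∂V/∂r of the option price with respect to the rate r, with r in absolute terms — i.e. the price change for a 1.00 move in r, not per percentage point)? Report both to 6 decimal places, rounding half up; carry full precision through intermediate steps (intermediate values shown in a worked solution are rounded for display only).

σ√T = 0.2776·√0.4544 = 0.187128
d₁ = (ln(S/K) + (r+σ²/2)T) / (σ√T) = (ln(149.06/187.21) + (0.0442+0.2776²/2)·0.4544) / 0.187128 = (-0.227882 + 0.037593) / 0.187128 = -1.016893
d₂ = d₁ − σ√T = -1.016893 − 0.187128 = -1.204021
e^{−rT} = e^{−0.0442·0.4544} = 0.980116
N(d₁) = 0.154602,  N(d₂) = 0.114291
Call price V = S·N(d₁) − K·e^{−rT}·N(d₂) = 23.044985 − 20.970908 = 2.074077
ρ = K·T·e^{−rT}·N(d₂) = 9.529181

price = 2.074077
ρ = 9.529181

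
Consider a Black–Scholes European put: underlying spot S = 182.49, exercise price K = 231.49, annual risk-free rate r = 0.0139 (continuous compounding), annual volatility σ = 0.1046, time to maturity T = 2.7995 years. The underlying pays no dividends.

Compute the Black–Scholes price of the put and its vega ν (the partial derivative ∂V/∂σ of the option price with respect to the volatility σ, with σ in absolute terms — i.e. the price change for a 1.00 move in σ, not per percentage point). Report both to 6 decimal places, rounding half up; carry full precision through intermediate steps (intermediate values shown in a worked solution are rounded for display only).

σ√T = 0.1046·√2.7995 = 0.175014
d₁ = (ln(S/K) + (r+σ²/2)T) / (σ√T) = (ln(182.49/231.49) + (0.0139+0.1046²/2)·2.7995) / 0.175014 = (-0.237841 + 0.054228) / 0.175014 = -1.049137
d₂ = d₁ − σ√T = -1.049137 − 0.175014 = -1.224151
e^{−rT} = e^{−0.0139·2.7995} = 0.961834
N(−d₁) = 0.852943,  N(−d₂) = 0.889552
Put price V = K·e^{−rT}·N(−d₂) − S·N(−d₁) = 198.063310 − 155.653486 = 42.409824
φ(d₁) = (1/√(2π))·e^{−d₁²/2} = 0.230090
ν = S·φ(d₁)·√T = 70.255082

price = 42.409824
ν = 70.255082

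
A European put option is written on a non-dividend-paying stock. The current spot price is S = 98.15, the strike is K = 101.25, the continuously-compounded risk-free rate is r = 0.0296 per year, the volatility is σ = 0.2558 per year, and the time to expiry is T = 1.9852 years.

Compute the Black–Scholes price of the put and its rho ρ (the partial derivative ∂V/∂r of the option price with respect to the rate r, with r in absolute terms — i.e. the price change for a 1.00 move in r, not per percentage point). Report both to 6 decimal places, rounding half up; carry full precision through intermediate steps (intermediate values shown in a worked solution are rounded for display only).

price = 12.546173
ρ = -102.573066

σ√T = 0.2558·√1.9852 = 0.360415
d₁ = (ln(S/K) + (r+σ²/2)T) / (σ√T) = (ln(98.15/101.25) + (0.0296+0.2558²/2)·1.9852) / 0.360415 = (-0.031096 + 0.123711) / 0.360415 = 0.256969
d₂ = d₁ − σ√T = 0.256969 − 0.360415 = -0.103446
e^{−rT} = e^{−0.0296·1.9852} = 0.942931
N(−d₁) = 0.398601,  N(−d₂) = 0.541195
Put price V = K·e^{−rT}·N(−d₂) − S·N(−d₁) = 51.668883 − 39.122710 = 12.546173
ρ = −K·T·e^{−rT}·N(−d₂) = -102.573066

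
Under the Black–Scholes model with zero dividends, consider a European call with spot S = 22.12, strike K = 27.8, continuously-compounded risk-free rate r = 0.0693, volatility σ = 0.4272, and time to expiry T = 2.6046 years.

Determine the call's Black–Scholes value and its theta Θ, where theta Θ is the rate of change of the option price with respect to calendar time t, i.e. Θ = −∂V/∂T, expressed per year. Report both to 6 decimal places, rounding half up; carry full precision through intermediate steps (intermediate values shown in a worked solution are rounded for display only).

σ√T = 0.4272·√2.6046 = 0.689448
d₁ = (ln(S/K) + (r+σ²/2)T) / (σ√T) = (ln(22.12/27.8) + (0.0693+0.4272²/2)·2.6046) / 0.689448 = (-0.228554 + 0.418168) / 0.689448 = 0.275023
d₂ = d₁ − σ√T = 0.275023 − 0.689448 = -0.414425
e^{−rT} = e^{−0.0693·2.6046} = 0.834854
N(d₁) = 0.608351,  N(d₂) = 0.339281
Call price V = S·N(d₁) − K·e^{−rT}·N(d₂) = 13.456722 − 7.874361 = 5.582361
φ(d₁) = (1/√(2π))·e^{−d₁²/2} = 0.384136
Θ = −S·φ(d₁)·σ/(2√T) − r·K·e^{−rT}·N(d₂) = −1.124608 − 0.545693 = -1.670302

price = 5.582361
Θ = -1.670302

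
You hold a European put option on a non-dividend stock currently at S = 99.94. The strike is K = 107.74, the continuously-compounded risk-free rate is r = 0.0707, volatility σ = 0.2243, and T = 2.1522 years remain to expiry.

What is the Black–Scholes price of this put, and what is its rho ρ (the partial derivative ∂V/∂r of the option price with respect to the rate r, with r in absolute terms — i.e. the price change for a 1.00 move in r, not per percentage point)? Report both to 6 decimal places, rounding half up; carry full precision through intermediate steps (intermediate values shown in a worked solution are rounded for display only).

σ√T = 0.2243·√2.1522 = 0.329057
d₁ = (ln(S/K) + (r+σ²/2)T) / (σ√T) = (ln(99.94/107.74) + (0.0707+0.2243²/2)·2.1522) / 0.329057 = (-0.075151 + 0.206300) / 0.329057 = 0.398560
d₂ = d₁ − σ√T = 0.398560 − 0.329057 = 0.069503
e^{−rT} = e^{−0.0707·2.1522} = 0.858850
N(−d₁) = 0.345109,  N(−d₂) = 0.472295
Put price V = K·e^{−rT}·N(−d₂) − S·N(−d₁) = 43.702611 − 34.490171 = 9.212441
ρ = −K·T·e^{−rT}·N(−d₂) = -94.056760

price = 9.212441
ρ = -94.056760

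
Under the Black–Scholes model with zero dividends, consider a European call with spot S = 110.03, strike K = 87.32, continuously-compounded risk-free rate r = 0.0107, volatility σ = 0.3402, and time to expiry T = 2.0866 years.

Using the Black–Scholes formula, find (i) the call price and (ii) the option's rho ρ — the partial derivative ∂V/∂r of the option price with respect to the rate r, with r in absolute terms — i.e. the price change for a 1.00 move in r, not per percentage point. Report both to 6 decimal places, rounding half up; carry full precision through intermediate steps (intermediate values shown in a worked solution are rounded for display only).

σ√T = 0.3402·√2.0866 = 0.491421
d₁ = (ln(S/K) + (r+σ²/2)T) / (σ√T) = (ln(110.03/87.32) + (0.0107+0.3402²/2)·2.0866) / 0.491421 = (0.231174 + 0.143074) / 0.491421 = 0.761562
d₂ = d₁ − σ√T = 0.761562 − 0.491421 = 0.270140
e^{−rT} = e^{−0.0107·2.0866} = 0.977921
N(d₁) = 0.776839,  N(d₂) = 0.606474
Call price V = S·N(d₁) − K·e^{−rT}·N(d₂) = 85.475613 − 51.788043 = 33.687570
ρ = K·T·e^{−rT}·N(d₂) = 108.060931

price = 33.687570
ρ = 108.060931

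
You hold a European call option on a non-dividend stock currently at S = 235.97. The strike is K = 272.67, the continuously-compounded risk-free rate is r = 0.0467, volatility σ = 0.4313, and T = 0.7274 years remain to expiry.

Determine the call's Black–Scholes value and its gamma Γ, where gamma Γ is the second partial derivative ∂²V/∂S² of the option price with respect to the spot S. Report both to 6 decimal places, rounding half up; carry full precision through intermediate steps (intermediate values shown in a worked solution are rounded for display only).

price = 24.265342
Γ = 0.004565

σ√T = 0.4313·√0.7274 = 0.367846
d₁ = (ln(S/K) + (r+σ²/2)T) / (σ√T) = (ln(235.97/272.67) + (0.0467+0.4313²/2)·0.7274) / 0.367846 = (-0.144558 + 0.101625) / 0.367846 = -0.116714
d₂ = d₁ − σ√T = -0.116714 − 0.367846 = -0.484560
e^{−rT} = e^{−0.0467·0.7274} = 0.966601
N(d₁) = 0.453543,  N(d₂) = 0.313994
Call price V = S·N(d₁) − K·e^{−rT}·N(d₂) = 107.022657 − 82.757316 = 24.265342
φ(d₁) = (1/√(2π))·e^{−d₁²/2} = 0.396234
Γ = φ(d₁) / (S·σ·√T) = 0.004565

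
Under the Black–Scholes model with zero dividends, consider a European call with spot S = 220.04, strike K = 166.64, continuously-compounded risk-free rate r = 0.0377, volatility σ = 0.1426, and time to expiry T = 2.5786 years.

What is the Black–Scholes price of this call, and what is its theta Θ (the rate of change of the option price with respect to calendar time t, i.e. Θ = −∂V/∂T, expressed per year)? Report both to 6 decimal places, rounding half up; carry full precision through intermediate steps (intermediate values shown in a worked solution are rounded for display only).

σ√T = 0.1426·√2.5786 = 0.228987
d₁ = (ln(S/K) + (r+σ²/2)T) / (σ√T) = (ln(220.04/166.64) + (0.0377+0.1426²/2)·2.5786) / 0.228987 = (0.277974 + 0.123431) / 0.228987 = 1.752954
d₂ = d₁ − σ√T = 1.752954 − 0.228987 = 1.523967
e^{−rT} = e^{−0.0377·2.5786} = 0.907363
N(d₁) = 0.960195,  N(d₂) = 0.936242
Call price V = S·N(d₁) − K·e^{−rT}·N(d₂) = 211.281324 − 141.562422 = 69.718901
φ(d₁) = (1/√(2π))·e^{−d₁²/2} = 0.085832
Θ = −S·φ(d₁)·σ/(2√T) − r·K·e^{−rT}·N(d₂) = −0.838588 − 5.336903 = -6.175491

price = 69.718901
Θ = -6.175491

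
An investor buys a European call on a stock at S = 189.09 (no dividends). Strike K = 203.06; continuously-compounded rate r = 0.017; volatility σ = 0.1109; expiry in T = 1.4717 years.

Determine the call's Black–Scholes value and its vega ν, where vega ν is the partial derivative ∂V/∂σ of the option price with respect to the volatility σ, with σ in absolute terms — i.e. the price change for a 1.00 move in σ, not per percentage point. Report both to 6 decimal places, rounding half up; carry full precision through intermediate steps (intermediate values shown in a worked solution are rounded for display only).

σ√T = 0.1109·√1.4717 = 0.134537
d₁ = (ln(S/K) + (r+σ²/2)T) / (σ√T) = (ln(189.09/203.06) + (0.017+0.1109²/2)·1.4717) / 0.134537 = (-0.071278 + 0.034069) / 0.134537 = -0.276574
d₂ = d₁ − σ√T = -0.276574 − 0.134537 = -0.411111
e^{−rT} = e^{−0.017·1.4717} = 0.975291
N(d₁) = 0.391053,  N(d₂) = 0.340496
Call price V = S·N(d₁) − K·e^{−rT}·N(d₂) = 73.944306 − 67.432648 = 6.511658
φ(d₁) = (1/√(2π))·e^{−d₁²/2} = 0.383972
ν = S·φ(d₁)·√T = 88.080131

price = 6.511658
ν = 88.080131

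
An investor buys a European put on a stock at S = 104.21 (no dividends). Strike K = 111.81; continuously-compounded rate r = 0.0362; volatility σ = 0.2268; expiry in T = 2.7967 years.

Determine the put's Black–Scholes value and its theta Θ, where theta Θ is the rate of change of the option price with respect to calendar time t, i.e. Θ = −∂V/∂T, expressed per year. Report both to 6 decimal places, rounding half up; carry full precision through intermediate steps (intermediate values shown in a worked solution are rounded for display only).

price = 13.903879
Θ = -0.730822

σ√T = 0.2268·√2.7967 = 0.379285
d₁ = (ln(S/K) + (r+σ²/2)T) / (σ√T) = (ln(104.21/111.81) + (0.0362+0.2268²/2)·2.7967) / 0.379285 = (-0.070393 + 0.173169) / 0.379285 = 0.270974
d₂ = d₁ − σ√T = 0.270974 − 0.379285 = -0.108312
e^{−rT} = e^{−0.0362·2.7967} = 0.903716
N(−d₁) = 0.393206,  N(−d₂) = 0.543126
Put price V = K·e^{−rT}·N(−d₂) − S·N(−d₁) = 54.879842 − 40.975963 = 13.903879
φ(d₁) = (1/√(2π))·e^{−d₁²/2} = 0.384561
Θ = −S·φ(d₁)·σ/(2√T) + r·K·e^{−rT}·N(−d₂) = −2.717473 + 1.986650 = -0.730822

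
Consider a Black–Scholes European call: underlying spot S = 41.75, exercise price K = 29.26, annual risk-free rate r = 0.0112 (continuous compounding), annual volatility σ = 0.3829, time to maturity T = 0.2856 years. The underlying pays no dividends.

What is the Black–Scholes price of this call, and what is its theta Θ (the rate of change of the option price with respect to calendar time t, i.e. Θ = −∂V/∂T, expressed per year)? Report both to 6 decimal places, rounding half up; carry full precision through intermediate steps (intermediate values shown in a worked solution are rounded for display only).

price = 12.697676
Θ = -1.378153

σ√T = 0.3829·√0.2856 = 0.204628
d₁ = (ln(S/K) + (r+σ²/2)T) / (σ√T) = (ln(41.75/29.26) + (0.0112+0.3829²/2)·0.2856) / 0.204628 = (0.355478 + 0.024135) / 0.204628 = 1.855140
d₂ = d₁ − σ√T = 1.855140 − 0.204628 = 1.650512
e^{−rT} = e^{−0.0112·0.2856} = 0.996806
N(d₁) = 0.968212,  N(d₂) = 0.950581
Call price V = S·N(d₁) − K·e^{−rT}·N(d₂) = 40.422845 − 27.725169 = 12.697676
φ(d₁) = (1/√(2π))·e^{−d₁²/2} = 0.071382
Θ = −S·φ(d₁)·σ/(2√T) − r·K·e^{−rT}·N(d₂) = −1.067631 − 0.310522 = -1.378153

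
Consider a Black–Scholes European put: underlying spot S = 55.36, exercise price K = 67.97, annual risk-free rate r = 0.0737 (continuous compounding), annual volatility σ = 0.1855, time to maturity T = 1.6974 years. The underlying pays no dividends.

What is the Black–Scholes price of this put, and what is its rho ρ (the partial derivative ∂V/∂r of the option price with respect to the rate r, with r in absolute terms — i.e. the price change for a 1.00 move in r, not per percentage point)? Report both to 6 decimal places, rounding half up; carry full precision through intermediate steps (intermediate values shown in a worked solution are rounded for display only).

σ√T = 0.1855·√1.6974 = 0.241677
d₁ = (ln(S/K) + (r+σ²/2)T) / (σ√T) = (ln(55.36/67.97) + (0.0737+0.1855²/2)·1.6974) / 0.241677 = (-0.205209 + 0.154302) / 0.241677 = -0.210639
d₂ = d₁ − σ√T = -0.210639 − 0.241677 = -0.452317
e^{−rT} = e^{−0.0737·1.6974} = 0.882410
N(−d₁) = 0.583416,  N(−d₂) = 0.674480
Put price V = K·e^{−rT}·N(−d₂) − S·N(−d₁) = 40.453541 − 32.297890 = 8.155651
ρ = −K·T·e^{−rT}·N(−d₂) = -68.665840

price = 8.155651
ρ = -68.665840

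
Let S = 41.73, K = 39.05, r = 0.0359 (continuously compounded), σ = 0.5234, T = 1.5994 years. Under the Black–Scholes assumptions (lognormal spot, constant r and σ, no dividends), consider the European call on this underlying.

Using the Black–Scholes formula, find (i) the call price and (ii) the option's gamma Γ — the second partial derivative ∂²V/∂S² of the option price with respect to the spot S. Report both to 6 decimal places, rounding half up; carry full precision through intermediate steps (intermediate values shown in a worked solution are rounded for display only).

price = 12.792335
Γ = 0.012630

σ√T = 0.5234·√1.5994 = 0.661930
d₁ = (ln(S/K) + (r+σ²/2)T) / (σ√T) = (ln(41.73/39.05) + (0.0359+0.5234²/2)·1.5994) / 0.661930 = (0.066377 + 0.276494) / 0.661930 = 0.517988
d₂ = d₁ − σ√T = 0.517988 − 0.661930 = -0.143943
e^{−rT} = e^{−0.0359·1.5994} = 0.944199
N(d₁) = 0.697767,  N(d₂) = 0.442773
Call price V = S·N(d₁) − K·e^{−rT}·N(d₂) = 29.117799 − 16.325464 = 12.792335
φ(d₁) = (1/√(2π))·e^{−d₁²/2} = 0.348857
Γ = φ(d₁) / (S·σ·√T) = 0.012630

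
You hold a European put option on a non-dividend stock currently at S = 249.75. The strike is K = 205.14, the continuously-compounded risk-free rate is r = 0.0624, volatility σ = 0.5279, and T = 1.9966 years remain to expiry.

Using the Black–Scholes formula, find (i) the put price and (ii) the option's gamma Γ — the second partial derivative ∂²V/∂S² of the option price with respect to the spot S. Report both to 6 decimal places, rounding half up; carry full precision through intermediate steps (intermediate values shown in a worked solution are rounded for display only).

price = 33.739625
Γ = 0.001550

σ√T = 0.5279·√1.9966 = 0.745928
d₁ = (ln(S/K) + (r+σ²/2)T) / (σ√T) = (ln(249.75/205.14) + (0.0624+0.5279²/2)·1.9966) / 0.745928 = (0.196768 + 0.402792) / 0.745928 = 0.803777
d₂ = d₁ − σ√T = 0.803777 − 0.745928 = 0.057849
e^{−rT} = e^{−0.0624·1.9966} = 0.882861
N(−d₁) = 0.210763,  N(−d₂) = 0.476935
Put price V = K·e^{−rT}·N(−d₂) − S·N(−d₁) = 86.377649 − 52.638024 = 33.739625
φ(d₁) = (1/√(2π))·e^{−d₁²/2} = 0.288815
Γ = φ(d₁) / (S·σ·√T) = 0.001550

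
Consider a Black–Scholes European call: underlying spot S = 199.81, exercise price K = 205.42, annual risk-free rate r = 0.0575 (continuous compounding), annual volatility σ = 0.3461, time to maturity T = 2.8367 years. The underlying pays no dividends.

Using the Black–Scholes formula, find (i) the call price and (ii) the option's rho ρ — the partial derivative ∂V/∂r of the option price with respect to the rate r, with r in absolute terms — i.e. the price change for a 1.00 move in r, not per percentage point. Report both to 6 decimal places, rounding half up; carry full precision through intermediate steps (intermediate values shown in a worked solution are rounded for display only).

σ√T = 0.3461·√2.8367 = 0.582919
d₁ = (ln(S/K) + (r+σ²/2)T) / (σ√T) = (ln(199.81/205.42) + (0.0575+0.3461²/2)·2.8367) / 0.582919 = (-0.027690 + 0.333008) / 0.582919 = 0.523774
d₂ = d₁ − σ√T = 0.523774 − 0.582919 = -0.059145
e^{−rT} = e^{−0.0575·2.8367} = 0.849498
N(d₁) = 0.699782,  N(d₂) = 0.476418
Call price V = S·N(d₁) − K·e^{−rT}·N(d₂) = 139.823464 − 83.136785 = 56.686680
ρ = K·T·e^{−rT}·N(d₂) = 235.834117

price = 56.686680
ρ = 235.834117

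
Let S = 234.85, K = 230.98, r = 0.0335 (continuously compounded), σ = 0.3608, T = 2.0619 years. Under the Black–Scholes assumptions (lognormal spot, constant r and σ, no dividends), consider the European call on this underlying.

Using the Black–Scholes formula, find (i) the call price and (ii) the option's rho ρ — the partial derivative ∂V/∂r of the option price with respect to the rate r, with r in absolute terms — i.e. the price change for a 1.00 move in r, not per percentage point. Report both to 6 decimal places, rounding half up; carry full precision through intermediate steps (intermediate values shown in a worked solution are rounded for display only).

price = 56.288518
ρ = 205.654855

σ√T = 0.3608·√2.0619 = 0.518084
d₁ = (ln(S/K) + (r+σ²/2)T) / (σ√T) = (ln(234.85/230.98) + (0.0335+0.3608²/2)·2.0619) / 0.518084 = (0.016616 + 0.203279) / 0.518084 = 0.424439
d₂ = d₁ − σ√T = 0.424439 − 0.518084 = -0.093645
e^{−rT} = e^{−0.0335·2.0619} = 0.933258
N(d₁) = 0.664377,  N(d₂) = 0.462696
Call price V = S·N(d₁) − K·e^{−rT}·N(d₂) = 156.028978 − 99.740460 = 56.288518
ρ = K·T·e^{−rT}·N(d₂) = 205.654855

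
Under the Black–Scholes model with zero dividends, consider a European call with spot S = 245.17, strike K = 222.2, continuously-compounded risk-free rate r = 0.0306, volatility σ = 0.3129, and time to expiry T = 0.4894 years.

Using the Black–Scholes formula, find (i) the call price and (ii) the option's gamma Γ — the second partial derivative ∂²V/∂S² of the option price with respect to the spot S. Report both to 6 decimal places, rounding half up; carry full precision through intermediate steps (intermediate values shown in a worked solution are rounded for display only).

price = 35.996914
Γ = 0.006106

σ√T = 0.3129·√0.4894 = 0.218896
d₁ = (ln(S/K) + (r+σ²/2)T) / (σ√T) = (ln(245.17/222.2) + (0.0306+0.3129²/2)·0.4894) / 0.218896 = (0.098374 + 0.038933) / 0.218896 = 0.627272
d₂ = d₁ − σ√T = 0.627272 − 0.218896 = 0.408376
e^{−rT} = e^{−0.0306·0.4894} = 0.985136
N(d₁) = 0.734760,  N(d₂) = 0.658501
Call price V = S·N(d₁) − K·e^{−rT}·N(d₂) = 180.141016 − 144.144102 = 35.996914
φ(d₁) = (1/√(2π))·e^{−d₁²/2} = 0.327694
Γ = φ(d₁) / (S·σ·√T) = 0.006106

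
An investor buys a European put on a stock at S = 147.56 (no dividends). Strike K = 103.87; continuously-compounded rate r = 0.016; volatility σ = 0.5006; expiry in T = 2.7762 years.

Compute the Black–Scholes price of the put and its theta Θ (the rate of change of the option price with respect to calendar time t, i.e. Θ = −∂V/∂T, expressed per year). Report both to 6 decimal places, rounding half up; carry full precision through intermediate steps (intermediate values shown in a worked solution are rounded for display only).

price = 19.909544
Θ = -5.186138

σ√T = 0.5006·√2.7762 = 0.834096
d₁ = (ln(S/K) + (r+σ²/2)T) / (σ√T) = (ln(147.56/103.87) + (0.016+0.5006²/2)·2.7762) / 0.834096 = (0.351095 + 0.392278) / 0.834096 = 0.891231
d₂ = d₁ − σ√T = 0.891231 − 0.834096 = 0.057134
e^{−rT} = e^{−0.016·2.7762} = 0.956553
N(−d₁) = 0.186403,  N(−d₂) = 0.477219
Put price V = K·e^{−rT}·N(−d₂) − S·N(−d₁) = 47.415126 − 27.505582 = 19.909544
φ(d₁) = (1/√(2π))·e^{−d₁²/2} = 0.268183
Θ = −S·φ(d₁)·σ/(2√T) + r·K·e^{−rT}·N(−d₂) = −5.944780 + 0.758642 = -5.186138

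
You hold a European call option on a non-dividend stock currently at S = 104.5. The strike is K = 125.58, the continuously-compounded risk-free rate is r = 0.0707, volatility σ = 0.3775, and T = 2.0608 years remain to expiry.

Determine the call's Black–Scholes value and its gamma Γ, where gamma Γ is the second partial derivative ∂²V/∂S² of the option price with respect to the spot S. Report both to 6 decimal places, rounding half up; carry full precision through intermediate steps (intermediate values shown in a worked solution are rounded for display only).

σ√T = 0.3775·√2.0608 = 0.541920
d₁ = (ln(S/K) + (r+σ²/2)T) / (σ√T) = (ln(104.5/125.58) + (0.0707+0.3775²/2)·2.0608) / 0.541920 = (-0.183756 + 0.292537) / 0.541920 = 0.200733
d₂ = d₁ − σ√T = 0.200733 − 0.541920 = -0.341187
e^{−rT} = e^{−0.0707·2.0608} = 0.864418
N(d₁) = 0.579546,  N(d₂) = 0.366481
Call price V = S·N(d₁) − K·e^{−rT}·N(d₂) = 60.562584 − 39.782900 = 20.779684
φ(d₁) = (1/√(2π))·e^{−d₁²/2} = 0.390985
Γ = φ(d₁) / (S·σ·√T) = 0.006904

price = 20.779684
Γ = 0.006904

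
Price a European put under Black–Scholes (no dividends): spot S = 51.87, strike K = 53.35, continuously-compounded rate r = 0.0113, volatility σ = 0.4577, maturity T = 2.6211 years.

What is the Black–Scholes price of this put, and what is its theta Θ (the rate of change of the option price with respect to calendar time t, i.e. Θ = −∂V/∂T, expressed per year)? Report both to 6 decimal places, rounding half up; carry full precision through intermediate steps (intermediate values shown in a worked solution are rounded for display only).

σ√T = 0.4577·√2.6211 = 0.741008
d₁ = (ln(S/K) + (r+σ²/2)T) / (σ√T) = (ln(51.87/53.35) + (0.0113+0.4577²/2)·2.6211) / 0.741008 = (-0.028133 + 0.304165) / 0.741008 = 0.372508
d₂ = d₁ − σ√T = 0.372508 − 0.741008 = -0.368500
e^{−rT} = e^{−0.0113·2.6211} = 0.970816
N(−d₁) = 0.354757,  N(−d₂) = 0.643750
Put price V = K·e^{−rT}·N(−d₂) − S·N(−d₁) = 33.341746 − 18.401264 = 14.940481
φ(d₁) = (1/√(2π))·e^{−d₁²/2} = 0.372202
Θ = −S·φ(d₁)·σ/(2√T) + r·K·e^{−rT}·N(−d₂) = −2.729001 + 0.376762 = -2.352239

price = 14.940481
Θ = -2.352239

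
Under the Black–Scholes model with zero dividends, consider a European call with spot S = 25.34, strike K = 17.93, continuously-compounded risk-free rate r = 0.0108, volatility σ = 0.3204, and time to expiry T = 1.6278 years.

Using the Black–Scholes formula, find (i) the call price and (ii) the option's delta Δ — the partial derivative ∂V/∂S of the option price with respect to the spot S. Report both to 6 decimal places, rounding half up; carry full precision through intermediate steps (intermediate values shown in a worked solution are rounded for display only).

price = 8.595998
Δ = 0.862932

σ√T = 0.3204·√1.6278 = 0.408783
d₁ = (ln(S/K) + (r+σ²/2)T) / (σ√T) = (ln(25.34/17.93) + (0.0108+0.3204²/2)·1.6278) / 0.408783 = (0.345909 + 0.101132) / 0.408783 = 1.093589
d₂ = d₁ − σ√T = 1.093589 − 0.408783 = 0.684806
e^{−rT} = e^{−0.0108·1.6278} = 0.982573
N(d₁) = 0.862932,  N(d₂) = 0.753267
Call price V = S·N(d₁) − K·e^{−rT}·N(d₂) = 21.866708 − 13.270710 = 8.595998
Δ = N(d₁) = 0.862932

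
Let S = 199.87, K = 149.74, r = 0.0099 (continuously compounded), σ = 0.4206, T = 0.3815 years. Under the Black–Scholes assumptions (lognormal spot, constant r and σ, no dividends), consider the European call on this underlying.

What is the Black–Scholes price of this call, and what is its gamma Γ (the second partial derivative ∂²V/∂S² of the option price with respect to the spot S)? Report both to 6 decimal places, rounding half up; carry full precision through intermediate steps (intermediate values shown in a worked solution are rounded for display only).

price = 53.600890
Γ = 0.003491

σ√T = 0.4206·√0.3815 = 0.259786
d₁ = (ln(S/K) + (r+σ²/2)T) / (σ√T) = (ln(199.87/149.74) + (0.0099+0.4206²/2)·0.3815) / 0.259786 = (0.288767 + 0.037521) / 0.259786 = 1.255986
d₂ = d₁ − σ√T = 1.255986 − 0.259786 = 0.996199
e^{−rT} = e^{−0.0099·0.3815} = 0.996230
N(d₁) = 0.895439,  N(d₂) = 0.840423
Call price V = S·N(d₁) − K·e^{−rT}·N(d₂) = 178.971471 − 125.370581 = 53.600890
φ(d₁) = (1/√(2π))·e^{−d₁²/2} = 0.181284
Γ = φ(d₁) / (S·σ·√T) = 0.003491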